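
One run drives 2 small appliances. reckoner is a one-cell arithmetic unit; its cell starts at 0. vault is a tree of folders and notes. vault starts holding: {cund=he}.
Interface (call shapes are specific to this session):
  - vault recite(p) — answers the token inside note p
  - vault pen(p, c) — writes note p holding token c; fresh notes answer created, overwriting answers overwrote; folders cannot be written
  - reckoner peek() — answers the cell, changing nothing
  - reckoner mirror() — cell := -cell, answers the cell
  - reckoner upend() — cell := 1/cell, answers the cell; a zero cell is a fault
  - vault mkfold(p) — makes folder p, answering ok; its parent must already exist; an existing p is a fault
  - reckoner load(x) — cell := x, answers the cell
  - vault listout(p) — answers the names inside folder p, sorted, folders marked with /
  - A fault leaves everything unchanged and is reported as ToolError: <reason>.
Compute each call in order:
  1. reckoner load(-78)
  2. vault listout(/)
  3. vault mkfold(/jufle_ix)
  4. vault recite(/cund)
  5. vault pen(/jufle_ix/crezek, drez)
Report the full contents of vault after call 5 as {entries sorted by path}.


Then reckoner load passing x='-78', and see -78.
I run vault listout passing p='/', which returns [cund].
Next I call vault mkfold passing p='/jufle_ix', and get ok.
I invoke vault recite passing p='/cund': he.
Then vault pen passing p='/jufle_ix/crezek', c='drez': created.

Answer: {cund=he, jufle_ix/, jufle_ix/crezek=drez}


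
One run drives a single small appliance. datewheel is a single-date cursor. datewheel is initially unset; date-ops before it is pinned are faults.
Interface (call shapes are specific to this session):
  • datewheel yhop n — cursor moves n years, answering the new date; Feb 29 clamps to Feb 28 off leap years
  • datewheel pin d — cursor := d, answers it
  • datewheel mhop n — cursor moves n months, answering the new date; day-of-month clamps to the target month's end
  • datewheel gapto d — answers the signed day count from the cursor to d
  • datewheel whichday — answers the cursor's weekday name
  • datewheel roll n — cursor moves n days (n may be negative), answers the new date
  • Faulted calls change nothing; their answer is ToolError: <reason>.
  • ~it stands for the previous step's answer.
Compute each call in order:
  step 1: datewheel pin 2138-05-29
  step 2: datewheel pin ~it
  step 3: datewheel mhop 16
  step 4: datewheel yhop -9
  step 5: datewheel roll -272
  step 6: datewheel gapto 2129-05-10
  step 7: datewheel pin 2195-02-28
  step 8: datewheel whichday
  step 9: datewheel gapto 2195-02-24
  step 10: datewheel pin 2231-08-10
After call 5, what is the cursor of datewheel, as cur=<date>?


// 1. datewheel pin(d='2138-05-29') : 2138-05-29
// 2. datewheel pin(d='~it') : 2138-05-29
// 3. datewheel mhop(n='16') : 2139-09-29
// 4. datewheel yhop(n='-9') : 2130-09-29
// 5. datewheel roll(n='-272') : 2129-12-31
// 6. datewheel gapto(d='2129-05-10') : -235
// 7. datewheel pin(d='2195-02-28') : 2195-02-28
// 8. datewheel whichday() : Saturday
// 9. datewheel gapto(d='2195-02-24') : -4
// 10. datewheel pin(d='2231-08-10') : 2231-08-10

Answer: cur=2129-12-31


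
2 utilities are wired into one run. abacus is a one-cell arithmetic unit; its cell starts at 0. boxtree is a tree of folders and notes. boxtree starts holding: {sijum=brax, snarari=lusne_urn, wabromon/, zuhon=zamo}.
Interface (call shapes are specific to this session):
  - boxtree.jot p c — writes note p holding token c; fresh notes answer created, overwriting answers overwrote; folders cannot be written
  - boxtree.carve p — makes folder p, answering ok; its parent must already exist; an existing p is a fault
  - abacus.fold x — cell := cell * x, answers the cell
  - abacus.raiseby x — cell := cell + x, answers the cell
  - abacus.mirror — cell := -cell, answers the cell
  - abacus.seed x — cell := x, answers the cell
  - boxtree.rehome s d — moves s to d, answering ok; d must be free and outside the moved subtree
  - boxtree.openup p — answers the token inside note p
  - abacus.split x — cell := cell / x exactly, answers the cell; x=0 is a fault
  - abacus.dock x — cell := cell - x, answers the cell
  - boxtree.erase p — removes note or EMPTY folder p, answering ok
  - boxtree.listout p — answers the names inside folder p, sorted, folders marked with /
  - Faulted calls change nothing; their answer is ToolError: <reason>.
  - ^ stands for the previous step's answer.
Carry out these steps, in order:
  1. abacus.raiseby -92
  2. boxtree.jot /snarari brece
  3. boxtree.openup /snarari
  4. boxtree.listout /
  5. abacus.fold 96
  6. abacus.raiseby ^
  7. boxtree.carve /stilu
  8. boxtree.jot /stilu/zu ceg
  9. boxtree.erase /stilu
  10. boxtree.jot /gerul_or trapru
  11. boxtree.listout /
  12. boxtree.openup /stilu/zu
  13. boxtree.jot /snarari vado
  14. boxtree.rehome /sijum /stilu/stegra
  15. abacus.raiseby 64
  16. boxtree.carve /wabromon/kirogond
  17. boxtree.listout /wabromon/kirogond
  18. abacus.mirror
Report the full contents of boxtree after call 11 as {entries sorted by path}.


Invoking abacus.raiseby on x='-92', yielding -92.
Using boxtree.jot on p='/snarari', c='brece', and get overwrote.
Then boxtree.openup on p='/snarari', and observe brece.
Then boxtree.listout on p='/', giving [sijum, snarari, wabromon/, zuhon].
Calling abacus.fold on x='96', and observe -8832.
Now I run abacus.raiseby on x='^', giving -17664.
Next I call boxtree.carve on p='/stilu', and observe ok.
Now I run boxtree.jot on p='/stilu/zu', c='ceg', — result: created.
Next I call boxtree.erase on p='/stilu', and see ToolError: not empty.
I try boxtree.jot on p='/gerul_or', c='trapru', and observe created.
I try boxtree.listout on p='/', which returns [gerul_or, sijum, snarari, stilu/, wabromon/, zuhon].
I invoke boxtree.openup on p='/stilu/zu': ceg.
I try boxtree.jot on p='/snarari', c='vado', — result: overwrote.
Invoking boxtree.rehome on s='/sijum', d='/stilu/stegra', and observe ok.
I use abacus.raiseby on x='64': -17600.
I run boxtree.carve on p='/wabromon/kirogond', yielding ok.
Next I call boxtree.listout on p='/wabromon/kirogond': [].
Calling abacus.mirror, and get 17600.

Answer: {gerul_or=trapru, sijum=brax, snarari=brece, stilu/, stilu/zu=ceg, wabromon/, zuhon=zamo}


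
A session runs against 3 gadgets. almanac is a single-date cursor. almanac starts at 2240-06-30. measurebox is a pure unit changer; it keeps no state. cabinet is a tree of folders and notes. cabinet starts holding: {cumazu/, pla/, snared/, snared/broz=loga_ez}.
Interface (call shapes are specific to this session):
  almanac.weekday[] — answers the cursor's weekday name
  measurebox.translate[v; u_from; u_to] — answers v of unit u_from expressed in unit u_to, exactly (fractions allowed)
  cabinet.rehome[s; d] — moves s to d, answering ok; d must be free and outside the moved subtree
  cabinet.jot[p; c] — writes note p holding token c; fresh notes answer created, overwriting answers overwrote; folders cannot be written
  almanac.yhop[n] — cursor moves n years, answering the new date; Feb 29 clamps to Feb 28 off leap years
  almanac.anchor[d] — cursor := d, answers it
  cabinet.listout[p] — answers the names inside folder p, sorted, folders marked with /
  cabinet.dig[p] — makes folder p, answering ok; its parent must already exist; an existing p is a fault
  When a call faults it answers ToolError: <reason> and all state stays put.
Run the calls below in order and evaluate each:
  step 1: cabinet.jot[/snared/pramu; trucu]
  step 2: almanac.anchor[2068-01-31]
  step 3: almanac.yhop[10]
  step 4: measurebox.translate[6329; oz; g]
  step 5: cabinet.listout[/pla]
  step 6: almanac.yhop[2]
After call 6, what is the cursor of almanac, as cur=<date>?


I run cabinet.jot on p→/snared/pramu, c→trucu, which returns created.
I use almanac.anchor on d→2068-01-31, → 2068-01-31.
Now I run almanac.yhop on n→10, → 2078-01-31.
I try measurebox.translate on v→6329, u_from→oz, u_to→g, — result: 287078610973/1600000.
I invoke cabinet.listout on p→/pla, and observe [].
Next I call almanac.yhop on n→2, → 2080-01-31.

Answer: cur=2080-01-31


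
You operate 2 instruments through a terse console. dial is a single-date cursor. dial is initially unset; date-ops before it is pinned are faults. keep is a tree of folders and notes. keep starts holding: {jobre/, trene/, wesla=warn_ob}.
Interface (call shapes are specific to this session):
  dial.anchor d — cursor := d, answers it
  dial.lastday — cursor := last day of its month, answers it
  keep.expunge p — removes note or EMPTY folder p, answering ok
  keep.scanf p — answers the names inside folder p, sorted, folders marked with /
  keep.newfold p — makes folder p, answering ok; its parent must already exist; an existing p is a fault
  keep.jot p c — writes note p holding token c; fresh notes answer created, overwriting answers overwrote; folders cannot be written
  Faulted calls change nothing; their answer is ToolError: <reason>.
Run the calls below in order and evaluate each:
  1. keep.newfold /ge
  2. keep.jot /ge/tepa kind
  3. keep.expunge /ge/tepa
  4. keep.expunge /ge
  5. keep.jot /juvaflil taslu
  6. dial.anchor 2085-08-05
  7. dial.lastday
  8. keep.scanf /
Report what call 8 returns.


Answer: [jobre/, juvaflil, trene/, wesla]

Derivation:
→ keep.newfold(p=/ge)
← ok
→ keep.jot(p=/ge/tepa, c=kind)
← created
→ keep.expunge(p=/ge/tepa)
← ok
→ keep.expunge(p=/ge)
← ok
→ keep.jot(p=/juvaflil, c=taslu)
← created
→ dial.anchor(d=2085-08-05)
← 2085-08-05
→ dial.lastday()
← 2085-08-31
→ keep.scanf(p=/)
← [jobre/, juvaflil, trene/, wesla]


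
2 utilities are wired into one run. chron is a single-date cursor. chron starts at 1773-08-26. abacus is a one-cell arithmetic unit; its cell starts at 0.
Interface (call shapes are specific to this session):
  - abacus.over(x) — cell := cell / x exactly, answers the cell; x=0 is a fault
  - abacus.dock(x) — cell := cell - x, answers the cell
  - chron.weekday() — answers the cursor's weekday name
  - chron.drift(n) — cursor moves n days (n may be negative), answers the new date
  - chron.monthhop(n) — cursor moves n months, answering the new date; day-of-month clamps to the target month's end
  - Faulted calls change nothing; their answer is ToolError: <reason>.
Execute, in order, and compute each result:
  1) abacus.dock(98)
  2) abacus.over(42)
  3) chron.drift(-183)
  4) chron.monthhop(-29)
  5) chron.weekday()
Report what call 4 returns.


Answer: 1770-09-24

Derivation:
~$ dock x='98'
= -98
~$ over x='42'
= -7/3
~$ drift n='-183'
= 1773-02-24
~$ monthhop n='-29'
= 1770-09-24
~$ weekday
= Monday


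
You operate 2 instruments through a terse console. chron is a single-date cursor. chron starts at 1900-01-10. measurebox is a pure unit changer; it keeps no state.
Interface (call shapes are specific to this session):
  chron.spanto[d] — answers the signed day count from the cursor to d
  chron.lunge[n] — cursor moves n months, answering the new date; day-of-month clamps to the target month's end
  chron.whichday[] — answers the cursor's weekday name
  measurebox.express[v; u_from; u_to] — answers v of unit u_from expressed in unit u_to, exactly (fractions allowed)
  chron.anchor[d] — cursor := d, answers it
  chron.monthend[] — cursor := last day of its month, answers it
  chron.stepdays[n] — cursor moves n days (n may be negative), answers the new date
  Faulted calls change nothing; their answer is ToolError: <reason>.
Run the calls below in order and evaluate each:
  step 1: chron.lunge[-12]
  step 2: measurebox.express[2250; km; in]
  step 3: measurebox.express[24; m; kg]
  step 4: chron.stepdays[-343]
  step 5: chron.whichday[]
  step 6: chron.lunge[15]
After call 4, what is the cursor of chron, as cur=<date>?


>>> chron.lunge -12
[out] 1899-01-10
>>> measurebox.express 2250 km in
[out] 11250000000/127
>>> measurebox.express 24 m kg
[out] ToolError: incompatible units
>>> chron.stepdays -343
[out] 1898-02-01
>>> chron.whichday
[out] Tuesday
>>> chron.lunge 15
[out] 1899-05-01

Answer: cur=1898-02-01


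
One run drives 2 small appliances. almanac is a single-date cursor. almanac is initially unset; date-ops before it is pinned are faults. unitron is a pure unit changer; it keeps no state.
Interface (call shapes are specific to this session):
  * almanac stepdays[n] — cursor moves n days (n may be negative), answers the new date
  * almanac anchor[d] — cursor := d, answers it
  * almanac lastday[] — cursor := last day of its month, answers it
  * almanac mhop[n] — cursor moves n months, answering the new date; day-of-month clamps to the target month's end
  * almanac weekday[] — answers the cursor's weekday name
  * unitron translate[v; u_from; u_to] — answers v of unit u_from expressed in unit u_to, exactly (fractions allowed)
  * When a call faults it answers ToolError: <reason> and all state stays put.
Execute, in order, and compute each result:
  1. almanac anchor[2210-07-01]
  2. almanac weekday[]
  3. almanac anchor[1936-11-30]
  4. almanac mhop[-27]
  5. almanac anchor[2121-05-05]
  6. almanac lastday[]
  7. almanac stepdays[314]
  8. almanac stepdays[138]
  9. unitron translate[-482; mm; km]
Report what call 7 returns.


Answer: 2122-04-10

Derivation:
-- almanac anchor(2210-07-01) ~> 2210-07-01
-- almanac weekday() ~> Sunday
-- almanac anchor(1936-11-30) ~> 1936-11-30
-- almanac mhop(-27) ~> 1934-08-30
-- almanac anchor(2121-05-05) ~> 2121-05-05
-- almanac lastday() ~> 2121-05-31
-- almanac stepdays(314) ~> 2122-04-10
-- almanac stepdays(138) ~> 2122-08-26
-- unitron translate(-482, mm, km) ~> -241/500000


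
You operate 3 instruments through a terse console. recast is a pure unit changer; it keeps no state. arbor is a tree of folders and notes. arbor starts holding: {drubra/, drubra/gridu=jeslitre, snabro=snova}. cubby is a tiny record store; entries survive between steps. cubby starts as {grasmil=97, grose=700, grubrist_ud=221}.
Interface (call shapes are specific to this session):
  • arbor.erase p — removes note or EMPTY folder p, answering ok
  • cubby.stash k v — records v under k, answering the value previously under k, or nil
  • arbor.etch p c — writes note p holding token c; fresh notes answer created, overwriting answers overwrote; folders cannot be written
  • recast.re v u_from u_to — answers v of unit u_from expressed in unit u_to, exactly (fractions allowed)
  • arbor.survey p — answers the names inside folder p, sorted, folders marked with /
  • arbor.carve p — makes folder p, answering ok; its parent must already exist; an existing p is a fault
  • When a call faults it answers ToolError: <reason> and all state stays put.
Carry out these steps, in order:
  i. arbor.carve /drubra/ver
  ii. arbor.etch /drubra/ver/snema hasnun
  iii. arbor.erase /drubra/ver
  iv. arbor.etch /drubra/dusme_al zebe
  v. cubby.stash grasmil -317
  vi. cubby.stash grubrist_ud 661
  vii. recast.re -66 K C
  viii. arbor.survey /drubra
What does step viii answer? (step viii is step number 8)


Answer: [dusme_al, gridu, ver/]

Derivation:
CALL carve[p='/drubra/ver']
RET  ok
CALL etch[p='/drubra/ver/snema'; c='hasnun']
RET  created
CALL erase[p='/drubra/ver']
RET  ToolError: not empty
CALL etch[p='/drubra/dusme_al'; c='zebe']
RET  created
CALL stash[k='grasmil'; v='-317']
RET  97
CALL stash[k='grubrist_ud'; v='661']
RET  221
CALL re[v='-66'; u_from='K'; u_to='C']
RET  -6783/20
CALL survey[p='/drubra']
RET  [dusme_al, gridu, ver/]


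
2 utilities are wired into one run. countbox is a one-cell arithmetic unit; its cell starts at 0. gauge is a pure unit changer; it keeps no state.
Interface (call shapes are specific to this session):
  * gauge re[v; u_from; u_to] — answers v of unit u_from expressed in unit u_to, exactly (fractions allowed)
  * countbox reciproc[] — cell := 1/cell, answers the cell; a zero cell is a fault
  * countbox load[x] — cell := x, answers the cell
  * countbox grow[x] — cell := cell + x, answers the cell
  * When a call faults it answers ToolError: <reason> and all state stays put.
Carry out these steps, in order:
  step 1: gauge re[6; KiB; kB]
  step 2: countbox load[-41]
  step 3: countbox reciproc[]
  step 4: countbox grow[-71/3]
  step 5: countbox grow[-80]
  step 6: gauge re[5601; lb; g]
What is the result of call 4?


Answer: -2914/123

Derivation:
$ gauge re v=6 u_from=KiB u_to=kB
:: 768/125
$ countbox load x=-41
:: -41
$ countbox reciproc
:: -1/41
$ countbox grow x=-71/3
:: -2914/123
$ countbox grow x=-80
:: -12754/123
$ gauge re v=5601 u_from=lb u_to=g
:: 254057086437/100000


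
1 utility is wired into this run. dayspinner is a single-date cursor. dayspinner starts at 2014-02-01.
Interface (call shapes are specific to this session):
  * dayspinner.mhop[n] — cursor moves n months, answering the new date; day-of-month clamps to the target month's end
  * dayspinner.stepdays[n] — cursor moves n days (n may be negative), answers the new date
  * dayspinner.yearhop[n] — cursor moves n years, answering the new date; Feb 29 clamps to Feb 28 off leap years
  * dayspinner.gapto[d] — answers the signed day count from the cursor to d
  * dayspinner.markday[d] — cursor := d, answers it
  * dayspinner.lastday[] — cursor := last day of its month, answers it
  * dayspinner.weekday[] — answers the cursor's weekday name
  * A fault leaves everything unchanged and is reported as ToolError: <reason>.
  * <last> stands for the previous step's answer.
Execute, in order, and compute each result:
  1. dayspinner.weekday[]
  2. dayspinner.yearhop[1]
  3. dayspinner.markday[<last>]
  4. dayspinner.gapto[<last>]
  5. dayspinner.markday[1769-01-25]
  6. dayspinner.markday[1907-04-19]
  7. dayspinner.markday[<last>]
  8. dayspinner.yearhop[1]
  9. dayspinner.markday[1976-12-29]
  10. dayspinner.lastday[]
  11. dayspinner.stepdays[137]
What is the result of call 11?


Answer: 1977-05-17

Derivation:
-> dayspinner.weekday()
<- Saturday
-> dayspinner.yearhop(n='1')
<- 2015-02-01
-> dayspinner.markday(d='<last>')
<- 2015-02-01
-> dayspinner.gapto(d='<last>')
<- 0
-> dayspinner.markday(d='1769-01-25')
<- 1769-01-25
-> dayspinner.markday(d='1907-04-19')
<- 1907-04-19
-> dayspinner.markday(d='<last>')
<- 1907-04-19
-> dayspinner.yearhop(n='1')
<- 1908-04-19
-> dayspinner.markday(d='1976-12-29')
<- 1976-12-29
-> dayspinner.lastday()
<- 1976-12-31
-> dayspinner.stepdays(n='137')
<- 1977-05-17


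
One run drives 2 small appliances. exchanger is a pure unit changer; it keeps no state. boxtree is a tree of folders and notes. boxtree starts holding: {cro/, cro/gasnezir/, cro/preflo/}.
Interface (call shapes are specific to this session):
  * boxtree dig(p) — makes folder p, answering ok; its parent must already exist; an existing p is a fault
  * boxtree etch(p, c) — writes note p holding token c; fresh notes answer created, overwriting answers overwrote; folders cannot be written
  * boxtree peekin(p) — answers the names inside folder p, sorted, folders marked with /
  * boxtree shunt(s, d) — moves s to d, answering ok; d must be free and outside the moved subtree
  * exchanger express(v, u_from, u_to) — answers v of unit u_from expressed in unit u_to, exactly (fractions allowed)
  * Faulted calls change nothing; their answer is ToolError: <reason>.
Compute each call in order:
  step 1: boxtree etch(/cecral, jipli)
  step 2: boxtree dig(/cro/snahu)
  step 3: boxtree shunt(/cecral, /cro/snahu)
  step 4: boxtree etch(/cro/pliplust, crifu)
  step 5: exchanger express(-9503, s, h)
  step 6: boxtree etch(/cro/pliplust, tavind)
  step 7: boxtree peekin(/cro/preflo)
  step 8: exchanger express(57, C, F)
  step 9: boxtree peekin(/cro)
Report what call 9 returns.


Answer: [gasnezir/, pliplust, preflo/, snahu/]

Derivation:
Using boxtree etch on p=/cecral, c=jipli, giving created.
I run boxtree dig on p=/cro/snahu, — result: ok.
Now I run boxtree shunt on s=/cecral, d=/cro/snahu, yielding ToolError: exists.
I try boxtree etch on p=/cro/pliplust, c=crifu, — result: created.
Then exchanger express on v=-9503, u_from=s, u_to=h, giving -9503/3600.
Now I run boxtree etch on p=/cro/pliplust, c=tavind, and see overwrote.
Then boxtree peekin on p=/cro/preflo, → [].
I call exchanger express on v=57, u_from=C, u_to=F, and get 673/5.
I run boxtree peekin on p=/cro, and observe [gasnezir/, pliplust, preflo/, snahu/].


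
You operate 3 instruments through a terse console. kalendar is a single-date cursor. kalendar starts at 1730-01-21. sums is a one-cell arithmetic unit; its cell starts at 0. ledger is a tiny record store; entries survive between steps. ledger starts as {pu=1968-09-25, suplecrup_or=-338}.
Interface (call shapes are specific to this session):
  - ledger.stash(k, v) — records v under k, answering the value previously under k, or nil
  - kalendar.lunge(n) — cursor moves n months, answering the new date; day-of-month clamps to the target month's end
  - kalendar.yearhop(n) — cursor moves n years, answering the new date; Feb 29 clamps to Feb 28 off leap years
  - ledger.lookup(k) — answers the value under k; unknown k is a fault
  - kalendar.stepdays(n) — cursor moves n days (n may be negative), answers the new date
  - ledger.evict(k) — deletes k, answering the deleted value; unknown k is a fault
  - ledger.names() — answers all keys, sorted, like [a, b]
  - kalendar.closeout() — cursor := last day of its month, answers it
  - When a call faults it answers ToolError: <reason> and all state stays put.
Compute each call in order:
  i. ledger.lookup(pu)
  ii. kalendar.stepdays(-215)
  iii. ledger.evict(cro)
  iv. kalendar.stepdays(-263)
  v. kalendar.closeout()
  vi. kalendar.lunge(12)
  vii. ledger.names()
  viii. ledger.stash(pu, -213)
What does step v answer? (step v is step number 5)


Now I run ledger.lookup with k: pu, → 1968-09-25.
Then kalendar.stepdays with n: -215, and observe 1729-06-20.
I run ledger.evict with k: cro, giving ToolError: no such key cro.
I call kalendar.stepdays with n: -263: 1728-09-30.
Invoking kalendar.closeout, and get 1728-09-30.
Next I call kalendar.lunge with n: 12, and get 1729-09-30.
Using ledger.names(), and get [pu, suplecrup_or].
Calling ledger.stash with k: pu, v: -213: 1968-09-25.

Answer: 1728-09-30


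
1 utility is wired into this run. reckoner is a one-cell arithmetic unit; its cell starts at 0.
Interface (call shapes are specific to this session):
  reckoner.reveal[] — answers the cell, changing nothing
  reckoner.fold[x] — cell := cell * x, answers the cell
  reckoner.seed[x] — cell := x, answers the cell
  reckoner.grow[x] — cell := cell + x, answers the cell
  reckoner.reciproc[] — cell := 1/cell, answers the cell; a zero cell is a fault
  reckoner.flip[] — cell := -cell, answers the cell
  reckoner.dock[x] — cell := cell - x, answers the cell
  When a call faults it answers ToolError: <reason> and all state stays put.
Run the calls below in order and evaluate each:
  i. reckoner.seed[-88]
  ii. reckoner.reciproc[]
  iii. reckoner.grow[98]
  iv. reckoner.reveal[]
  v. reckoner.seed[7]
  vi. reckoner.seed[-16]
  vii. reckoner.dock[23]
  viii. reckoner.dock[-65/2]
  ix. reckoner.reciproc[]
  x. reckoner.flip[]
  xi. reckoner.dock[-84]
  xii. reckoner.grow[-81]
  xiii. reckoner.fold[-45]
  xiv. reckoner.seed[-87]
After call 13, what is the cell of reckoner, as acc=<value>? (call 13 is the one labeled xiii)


Answer: acc=-1845/13

Derivation:
$ reckoner.seed x='-88'
= -88
$ reckoner.reciproc
= -1/88
$ reckoner.grow x='98'
= 8623/88
$ reckoner.reveal
= 8623/88
$ reckoner.seed x='7'
= 7
$ reckoner.seed x='-16'
= -16
$ reckoner.dock x='23'
= -39
$ reckoner.dock x='-65/2'
= -13/2
$ reckoner.reciproc
= -2/13
$ reckoner.flip
= 2/13
$ reckoner.dock x='-84'
= 1094/13
$ reckoner.grow x='-81'
= 41/13
$ reckoner.fold x='-45'
= -1845/13
$ reckoner.seed x='-87'
= -87


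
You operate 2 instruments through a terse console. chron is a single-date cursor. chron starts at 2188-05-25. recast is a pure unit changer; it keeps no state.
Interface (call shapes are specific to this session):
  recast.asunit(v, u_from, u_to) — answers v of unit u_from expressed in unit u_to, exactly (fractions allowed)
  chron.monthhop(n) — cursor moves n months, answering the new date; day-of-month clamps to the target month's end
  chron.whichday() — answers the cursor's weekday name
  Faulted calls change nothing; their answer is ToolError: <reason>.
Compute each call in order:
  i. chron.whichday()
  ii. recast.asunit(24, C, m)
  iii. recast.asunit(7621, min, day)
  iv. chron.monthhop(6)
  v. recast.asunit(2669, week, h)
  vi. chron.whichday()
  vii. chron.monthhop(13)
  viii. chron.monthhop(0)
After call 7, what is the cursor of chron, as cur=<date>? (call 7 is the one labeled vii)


Answer: cur=2189-12-25

Derivation:
>> chron.whichday()
<< Sunday
>> recast.asunit(v='24', u_from='C', u_to='m')
<< ToolError: incompatible units
>> recast.asunit(v='7621', u_from='min', u_to='day')
<< 7621/1440
>> chron.monthhop(n='6')
<< 2188-11-25
>> recast.asunit(v='2669', u_from='week', u_to='h')
<< 448392
>> chron.whichday()
<< Tuesday
>> chron.monthhop(n='13')
<< 2189-12-25
>> chron.monthhop(n='0')
<< 2189-12-25


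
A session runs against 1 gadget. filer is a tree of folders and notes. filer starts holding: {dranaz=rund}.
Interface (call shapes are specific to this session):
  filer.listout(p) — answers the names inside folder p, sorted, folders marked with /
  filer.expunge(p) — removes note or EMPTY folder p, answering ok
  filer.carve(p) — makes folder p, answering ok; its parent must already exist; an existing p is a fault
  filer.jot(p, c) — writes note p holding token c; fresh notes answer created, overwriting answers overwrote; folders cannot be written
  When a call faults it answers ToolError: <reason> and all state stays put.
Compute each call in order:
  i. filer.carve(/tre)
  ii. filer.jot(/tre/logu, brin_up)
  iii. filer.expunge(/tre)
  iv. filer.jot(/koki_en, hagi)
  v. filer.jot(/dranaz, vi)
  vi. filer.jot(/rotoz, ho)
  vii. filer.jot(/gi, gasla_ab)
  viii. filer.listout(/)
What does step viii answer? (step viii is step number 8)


Answer: [dranaz, gi, koki_en, rotoz, tre/]

Derivation:
[in] carve p: /tre
:: ok
[in] jot p: /tre/logu c: brin_up
:: created
[in] expunge p: /tre
:: ToolError: not empty
[in] jot p: /koki_en c: hagi
:: created
[in] jot p: /dranaz c: vi
:: overwrote
[in] jot p: /rotoz c: ho
:: created
[in] jot p: /gi c: gasla_ab
:: created
[in] listout p: /
:: [dranaz, gi, koki_en, rotoz, tre/]


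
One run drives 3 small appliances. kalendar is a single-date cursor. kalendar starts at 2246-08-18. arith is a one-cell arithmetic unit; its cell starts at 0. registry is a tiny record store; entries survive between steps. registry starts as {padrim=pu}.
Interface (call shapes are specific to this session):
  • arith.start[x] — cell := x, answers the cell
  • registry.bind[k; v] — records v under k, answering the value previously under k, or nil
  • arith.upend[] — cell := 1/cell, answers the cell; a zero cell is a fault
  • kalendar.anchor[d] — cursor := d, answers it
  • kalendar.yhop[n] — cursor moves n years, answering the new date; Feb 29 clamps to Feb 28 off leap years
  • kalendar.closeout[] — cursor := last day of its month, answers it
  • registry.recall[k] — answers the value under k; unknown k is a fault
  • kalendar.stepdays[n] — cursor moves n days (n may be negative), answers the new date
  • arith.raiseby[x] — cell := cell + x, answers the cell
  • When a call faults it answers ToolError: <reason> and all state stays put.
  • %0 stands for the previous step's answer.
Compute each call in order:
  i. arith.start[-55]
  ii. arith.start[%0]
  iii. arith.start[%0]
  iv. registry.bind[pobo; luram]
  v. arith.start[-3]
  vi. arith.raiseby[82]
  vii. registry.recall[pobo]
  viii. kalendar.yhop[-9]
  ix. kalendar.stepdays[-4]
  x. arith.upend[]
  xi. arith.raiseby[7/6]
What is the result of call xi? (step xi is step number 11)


Answer: 559/474

Derivation:
Do: start[x=-55]
See: -55
Do: start[x=%0]
See: -55
Do: start[x=%0]
See: -55
Do: bind[k=pobo; v=luram]
See: nil
Do: start[x=-3]
See: -3
Do: raiseby[x=82]
See: 79
Do: recall[k=pobo]
See: luram
Do: yhop[n=-9]
See: 2237-08-18
Do: stepdays[n=-4]
See: 2237-08-14
Do: upend[]
See: 1/79
Do: raiseby[x=7/6]
See: 559/474


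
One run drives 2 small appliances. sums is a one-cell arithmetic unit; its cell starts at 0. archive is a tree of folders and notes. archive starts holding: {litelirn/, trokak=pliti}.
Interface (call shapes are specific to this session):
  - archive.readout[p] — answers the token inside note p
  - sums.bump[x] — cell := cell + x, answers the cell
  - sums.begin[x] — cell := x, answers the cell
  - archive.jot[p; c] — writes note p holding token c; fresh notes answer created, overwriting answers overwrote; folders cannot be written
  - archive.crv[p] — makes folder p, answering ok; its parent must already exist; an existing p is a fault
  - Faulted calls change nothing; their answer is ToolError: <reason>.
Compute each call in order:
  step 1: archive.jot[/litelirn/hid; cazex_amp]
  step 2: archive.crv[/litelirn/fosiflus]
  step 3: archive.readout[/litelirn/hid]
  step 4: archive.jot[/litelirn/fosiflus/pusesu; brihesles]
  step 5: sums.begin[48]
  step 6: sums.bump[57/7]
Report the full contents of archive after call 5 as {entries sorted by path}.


-> jot(p='/litelirn/hid', c='cazex_amp')
<- created
-> crv(p='/litelirn/fosiflus')
<- ok
-> readout(p='/litelirn/hid')
<- cazex_amp
-> jot(p='/litelirn/fosiflus/pusesu', c='brihesles')
<- created
-> begin(x='48')
<- 48
-> bump(x='57/7')
<- 393/7

Answer: {litelirn/, litelirn/fosiflus/, litelirn/fosiflus/pusesu=brihesles, litelirn/hid=cazex_amp, trokak=pliti}


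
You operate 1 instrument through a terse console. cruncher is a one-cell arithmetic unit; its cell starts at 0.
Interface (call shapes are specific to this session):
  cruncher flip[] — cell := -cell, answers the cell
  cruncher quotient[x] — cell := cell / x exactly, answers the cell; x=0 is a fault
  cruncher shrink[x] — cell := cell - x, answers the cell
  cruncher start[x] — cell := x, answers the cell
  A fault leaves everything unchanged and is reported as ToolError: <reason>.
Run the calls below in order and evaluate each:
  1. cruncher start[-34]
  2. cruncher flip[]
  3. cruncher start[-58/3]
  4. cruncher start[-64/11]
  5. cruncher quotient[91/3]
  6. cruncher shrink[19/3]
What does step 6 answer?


I use cruncher start on x='-34', and observe -34.
I try cruncher flip, and observe 34.
Invoking cruncher start on x='-58/3', which returns -58/3.
I use cruncher start on x='-64/11', giving -64/11.
I use cruncher quotient on x='91/3', which returns -192/1001.
I call cruncher shrink on x='19/3', → -19595/3003.

Answer: -19595/3003


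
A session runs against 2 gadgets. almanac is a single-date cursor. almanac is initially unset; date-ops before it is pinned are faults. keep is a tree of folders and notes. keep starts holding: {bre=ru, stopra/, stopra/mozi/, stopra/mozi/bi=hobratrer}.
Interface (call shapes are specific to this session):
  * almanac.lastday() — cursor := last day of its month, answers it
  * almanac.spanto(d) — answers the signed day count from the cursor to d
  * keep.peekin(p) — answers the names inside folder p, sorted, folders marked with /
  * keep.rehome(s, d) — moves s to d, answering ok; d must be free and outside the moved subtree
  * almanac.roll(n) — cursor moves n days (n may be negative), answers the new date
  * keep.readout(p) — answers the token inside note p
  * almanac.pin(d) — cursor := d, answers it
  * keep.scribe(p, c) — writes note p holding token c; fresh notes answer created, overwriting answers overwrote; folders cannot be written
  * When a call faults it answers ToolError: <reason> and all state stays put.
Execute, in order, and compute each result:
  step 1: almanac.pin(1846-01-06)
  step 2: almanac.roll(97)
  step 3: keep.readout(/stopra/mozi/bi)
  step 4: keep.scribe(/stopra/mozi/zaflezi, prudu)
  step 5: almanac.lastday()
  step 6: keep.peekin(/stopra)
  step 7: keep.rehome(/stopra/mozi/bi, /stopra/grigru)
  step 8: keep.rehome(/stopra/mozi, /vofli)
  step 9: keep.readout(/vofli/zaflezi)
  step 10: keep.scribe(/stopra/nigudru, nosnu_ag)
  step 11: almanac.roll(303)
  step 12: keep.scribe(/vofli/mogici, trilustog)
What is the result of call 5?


Answer: 1846-04-30

Derivation:
[in] pin d='1846-01-06'
= 1846-01-06
[in] roll n='97'
= 1846-04-13
[in] readout p='/stopra/mozi/bi'
= hobratrer
[in] scribe p='/stopra/mozi/zaflezi' c='prudu'
= created
[in] lastday
= 1846-04-30
[in] peekin p='/stopra'
= [mozi/]
[in] rehome s='/stopra/mozi/bi' d='/stopra/grigru'
= ok
[in] rehome s='/stopra/mozi' d='/vofli'
= ok
[in] readout p='/vofli/zaflezi'
= prudu
[in] scribe p='/stopra/nigudru' c='nosnu_ag'
= created
[in] roll n='303'
= 1847-02-27
[in] scribe p='/vofli/mogici' c='trilustog'
= created


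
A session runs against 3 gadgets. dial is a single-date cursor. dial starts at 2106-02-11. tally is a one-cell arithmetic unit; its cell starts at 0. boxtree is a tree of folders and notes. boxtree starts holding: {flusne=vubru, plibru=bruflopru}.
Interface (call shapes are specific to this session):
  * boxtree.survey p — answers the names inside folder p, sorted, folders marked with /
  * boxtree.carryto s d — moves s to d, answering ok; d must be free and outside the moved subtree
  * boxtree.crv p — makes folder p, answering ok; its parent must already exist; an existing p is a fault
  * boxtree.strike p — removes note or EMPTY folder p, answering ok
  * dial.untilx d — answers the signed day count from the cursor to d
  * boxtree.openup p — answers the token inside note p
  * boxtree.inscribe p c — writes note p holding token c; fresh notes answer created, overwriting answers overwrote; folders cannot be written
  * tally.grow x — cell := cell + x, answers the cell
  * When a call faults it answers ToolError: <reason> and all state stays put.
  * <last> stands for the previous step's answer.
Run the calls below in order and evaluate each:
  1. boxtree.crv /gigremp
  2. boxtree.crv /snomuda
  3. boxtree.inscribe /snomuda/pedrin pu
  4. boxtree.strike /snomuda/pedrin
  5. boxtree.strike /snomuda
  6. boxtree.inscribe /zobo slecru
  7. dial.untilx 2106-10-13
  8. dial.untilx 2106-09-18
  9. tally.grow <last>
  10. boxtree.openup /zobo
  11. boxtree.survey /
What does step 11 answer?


Answer: [flusne, gigremp/, plibru, zobo]

Derivation:
Invoking boxtree.crv passing p→/gigremp, and see ok.
I run boxtree.crv passing p→/snomuda, yielding ok.
I try boxtree.inscribe passing p→/snomuda/pedrin, c→pu, and get created.
Calling boxtree.strike passing p→/snomuda/pedrin, giving ok.
I call boxtree.strike passing p→/snomuda, and get ok.
Then boxtree.inscribe passing p→/zobo, c→slecru, and see created.
I try dial.untilx passing d→2106-10-13, yielding 244.
I call dial.untilx passing d→2106-09-18, yielding 219.
Now I run tally.grow passing x→<last>, and see 219.
Then boxtree.openup passing p→/zobo, → slecru.
Now I run boxtree.survey passing p→/, and see [flusne, gigremp/, plibru, zobo].


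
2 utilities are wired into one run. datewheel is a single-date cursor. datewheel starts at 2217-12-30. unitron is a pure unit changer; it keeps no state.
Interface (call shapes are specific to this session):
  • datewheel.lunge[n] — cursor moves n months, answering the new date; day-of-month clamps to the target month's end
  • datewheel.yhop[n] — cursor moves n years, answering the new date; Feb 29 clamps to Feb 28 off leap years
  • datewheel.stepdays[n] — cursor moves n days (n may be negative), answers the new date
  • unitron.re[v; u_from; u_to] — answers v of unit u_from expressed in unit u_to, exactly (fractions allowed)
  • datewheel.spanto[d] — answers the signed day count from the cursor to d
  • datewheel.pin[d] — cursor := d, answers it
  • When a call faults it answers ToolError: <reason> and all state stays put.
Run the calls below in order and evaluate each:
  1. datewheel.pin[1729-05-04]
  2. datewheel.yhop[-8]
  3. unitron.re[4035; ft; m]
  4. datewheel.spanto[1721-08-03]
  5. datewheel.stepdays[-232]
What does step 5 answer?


Answer: 1720-09-14

Derivation:
// datewheel.pin(d→1729-05-04) => 1729-05-04
// datewheel.yhop(n→-8) => 1721-05-04
// unitron.re(v→4035, u_from→ft, u_to→m) => 307467/250
// datewheel.spanto(d→1721-08-03) => 91
// datewheel.stepdays(n→-232) => 1720-09-14


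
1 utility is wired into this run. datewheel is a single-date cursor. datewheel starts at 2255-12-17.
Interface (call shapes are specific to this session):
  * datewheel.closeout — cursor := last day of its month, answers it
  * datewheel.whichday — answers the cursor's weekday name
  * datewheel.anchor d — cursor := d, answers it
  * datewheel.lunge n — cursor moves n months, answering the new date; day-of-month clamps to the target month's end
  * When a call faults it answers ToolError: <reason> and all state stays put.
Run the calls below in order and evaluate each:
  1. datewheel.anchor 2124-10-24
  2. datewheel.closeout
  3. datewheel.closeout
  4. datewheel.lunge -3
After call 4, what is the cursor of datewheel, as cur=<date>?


Step: datewheel.anchor[2124-10-24]
Result: 2124-10-24
Step: datewheel.closeout[]
Result: 2124-10-31
Step: datewheel.closeout[]
Result: 2124-10-31
Step: datewheel.lunge[-3]
Result: 2124-07-31

Answer: cur=2124-07-31


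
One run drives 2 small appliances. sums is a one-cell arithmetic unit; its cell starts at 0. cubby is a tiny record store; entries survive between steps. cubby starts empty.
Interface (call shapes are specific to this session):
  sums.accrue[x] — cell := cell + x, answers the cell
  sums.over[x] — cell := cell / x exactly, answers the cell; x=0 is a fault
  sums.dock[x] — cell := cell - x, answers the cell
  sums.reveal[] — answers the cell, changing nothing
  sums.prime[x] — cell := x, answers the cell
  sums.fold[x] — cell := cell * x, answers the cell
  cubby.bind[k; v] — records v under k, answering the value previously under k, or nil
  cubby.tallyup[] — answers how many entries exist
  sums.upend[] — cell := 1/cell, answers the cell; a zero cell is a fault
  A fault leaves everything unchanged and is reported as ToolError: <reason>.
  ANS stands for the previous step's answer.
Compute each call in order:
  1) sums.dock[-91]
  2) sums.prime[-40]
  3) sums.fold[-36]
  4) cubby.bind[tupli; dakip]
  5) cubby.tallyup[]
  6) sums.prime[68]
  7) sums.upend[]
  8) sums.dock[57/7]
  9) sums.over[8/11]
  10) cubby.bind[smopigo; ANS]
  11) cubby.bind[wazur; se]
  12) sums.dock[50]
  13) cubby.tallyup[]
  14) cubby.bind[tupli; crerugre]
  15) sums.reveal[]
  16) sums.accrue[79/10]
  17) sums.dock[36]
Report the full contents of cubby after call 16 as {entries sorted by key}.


# 1. sums.dock(x='-91') -> 91
# 2. sums.prime(x='-40') -> -40
# 3. sums.fold(x='-36') -> 1440
# 4. cubby.bind(k='tupli', v='dakip') -> nil
# 5. cubby.tallyup() -> 1
# 6. sums.prime(x='68') -> 68
# 7. sums.upend() -> 1/68
# 8. sums.dock(x='57/7') -> -3869/476
# 9. sums.over(x='8/11') -> -42559/3808
# 10. cubby.bind(k='smopigo', v='ANS') -> nil
# 11. cubby.bind(k='wazur', v='se') -> nil
# 12. sums.dock(x='50') -> -232959/3808
# 13. cubby.tallyup() -> 3
# 14. cubby.bind(k='tupli', v='crerugre') -> dakip
# 15. sums.reveal() -> -232959/3808
# 16. sums.accrue(x='79/10') -> -1014379/19040
# 17. sums.dock(x='36') -> -1699819/19040

Answer: {smopigo=-42559/3808, tupli=crerugre, wazur=se}


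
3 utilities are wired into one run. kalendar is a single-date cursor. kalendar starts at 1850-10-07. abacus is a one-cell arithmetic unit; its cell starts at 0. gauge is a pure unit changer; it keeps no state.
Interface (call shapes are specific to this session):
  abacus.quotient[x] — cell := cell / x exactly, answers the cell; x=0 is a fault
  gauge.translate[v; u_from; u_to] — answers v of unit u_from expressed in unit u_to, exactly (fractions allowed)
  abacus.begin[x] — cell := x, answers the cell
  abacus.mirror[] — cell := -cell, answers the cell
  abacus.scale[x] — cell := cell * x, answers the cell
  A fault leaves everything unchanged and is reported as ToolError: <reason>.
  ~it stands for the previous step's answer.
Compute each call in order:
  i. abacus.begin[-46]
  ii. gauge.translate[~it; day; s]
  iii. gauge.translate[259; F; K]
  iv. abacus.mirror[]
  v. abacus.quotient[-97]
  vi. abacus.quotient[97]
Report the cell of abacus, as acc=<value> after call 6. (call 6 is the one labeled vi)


Step: begin[x=-46]
Result: -46
Step: translate[v=~it; u_from=day; u_to=s]
Result: -3974400
Step: translate[v=259; u_from=F; u_to=K]
Result: 71867/180
Step: mirror[]
Result: 46
Step: quotient[x=-97]
Result: -46/97
Step: quotient[x=97]
Result: -46/9409

Answer: acc=-46/9409
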